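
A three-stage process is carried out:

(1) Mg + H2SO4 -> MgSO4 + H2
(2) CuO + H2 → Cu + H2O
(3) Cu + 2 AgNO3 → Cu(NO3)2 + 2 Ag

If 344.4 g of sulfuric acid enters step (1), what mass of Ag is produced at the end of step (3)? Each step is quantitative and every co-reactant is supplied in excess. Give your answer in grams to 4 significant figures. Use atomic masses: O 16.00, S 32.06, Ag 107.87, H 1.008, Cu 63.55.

757.6 g

M(H2SO4) = 2(1.008) + 32.06 + 4(16.00) = 98.076 g/mol.
M(Ag) = 107.87 g/mol.
n(H2SO4) = 344.4 / 98.076 = 3.5116 mol.
Reaction (1): H2SO4→H2 ratio 1:1 ⇒ n(H2) = 3.5116 mol.
Reaction (2): H2→Cu ratio 1:1 ⇒ n(Cu) = 3.5116 mol.
Reaction (3): Cu→Ag ratio 1:2 ⇒ n(Ag) = 7.0231 mol.
Mass of Ag = 7.0231 × 107.87 = 757.58 g.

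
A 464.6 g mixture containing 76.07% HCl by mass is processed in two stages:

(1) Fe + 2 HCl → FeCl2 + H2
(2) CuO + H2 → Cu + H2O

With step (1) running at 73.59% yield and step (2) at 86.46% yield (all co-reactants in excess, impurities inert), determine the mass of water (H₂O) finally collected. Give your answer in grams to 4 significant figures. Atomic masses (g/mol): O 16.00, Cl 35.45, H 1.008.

55.56 g

Pure HCl = 464.6 × 0.7607 = 353.42 g.
M(HCl) = 1.008 + 35.45 = 36.458 g/mol.
M(H2O) = 2(1.008) + 16.00 = 18.016 g/mol.
n(HCl) = 353.42 / 36.458 = 9.6939 mol.
Step 1 (HCl:H2 = 2:1): theoretical n(H2) = 4.8470 mol; at 73.59% yield, n(H2) = 3.5669 mol.
Step 2 (H2:H2O = 1:1): theoretical n(H2O) = 3.5669 mol, so theoretical mass = 3.5669 × 18.016 = 64.261 g.
At 86.46% yield, actual mass of H2O = 64.261 × 0.8646 = 55.560 g.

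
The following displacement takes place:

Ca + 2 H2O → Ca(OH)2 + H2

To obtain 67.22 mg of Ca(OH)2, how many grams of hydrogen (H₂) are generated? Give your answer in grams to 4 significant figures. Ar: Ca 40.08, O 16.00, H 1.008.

M(Ca(OH)2) = 40.08 + 2(16.00) + 2(1.008) = 74.096 g/mol.
M(H2) = 2(1.008) = 2.016 g/mol.
Convert: 67.22 mg = 0.067220 g.
n(Ca(OH)2) = 0.067220 g / 74.096 g/mol = 0.00090720 mol.
From the equation the Ca(OH)2:H2 mole ratio is 1:1, so n(H2) = 0.00090720 × 1/1 = 0.00090720 mol.
Mass of H2 = 0.00090720 mol × 2.016 g/mol = 0.0018289 g.

0.001829 g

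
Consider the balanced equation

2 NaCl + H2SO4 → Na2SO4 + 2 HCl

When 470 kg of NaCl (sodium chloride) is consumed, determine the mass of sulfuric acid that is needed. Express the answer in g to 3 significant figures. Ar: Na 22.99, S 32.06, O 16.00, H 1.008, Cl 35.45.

394000 g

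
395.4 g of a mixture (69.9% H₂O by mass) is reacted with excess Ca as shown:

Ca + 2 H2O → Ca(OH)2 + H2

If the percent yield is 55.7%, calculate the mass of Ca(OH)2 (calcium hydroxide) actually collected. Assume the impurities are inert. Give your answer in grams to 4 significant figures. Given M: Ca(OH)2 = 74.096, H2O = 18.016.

316.6 g

Pure H2O available = 395.4 g × 0.699 = 276.38 g.
n(H2O) = 276.38 g / 18.016 g/mol = 15.341 mol.
From the equation the H2O:Ca(OH)2 mole ratio is 2:1, so n(Ca(OH)2) = 15.341 × 1/2 = 7.6705 mol.
Mass of Ca(OH)2 = 7.6705 mol × 74.096 g/mol = 568.36 g.
Actual mass collected = 568.36 g × 0.557 = 316.57 g.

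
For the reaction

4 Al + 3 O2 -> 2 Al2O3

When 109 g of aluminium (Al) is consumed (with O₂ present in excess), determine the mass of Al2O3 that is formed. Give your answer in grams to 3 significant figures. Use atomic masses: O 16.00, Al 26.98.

M(Al) = 26.98 g/mol.
M(Al2O3) = 2(26.98) + 3(16.00) = 101.96 g/mol.
n(Al) = 109.0 g / 26.98 g/mol = 4.040 mol.
From the equation the Al:Al2O3 mole ratio is 4:2, so n(Al2O3) = 4.040 × 2/4 = 2.020 mol.
Mass of Al2O3 = 2.020 mol × 101.96 g/mol = 206.0 g.

206 g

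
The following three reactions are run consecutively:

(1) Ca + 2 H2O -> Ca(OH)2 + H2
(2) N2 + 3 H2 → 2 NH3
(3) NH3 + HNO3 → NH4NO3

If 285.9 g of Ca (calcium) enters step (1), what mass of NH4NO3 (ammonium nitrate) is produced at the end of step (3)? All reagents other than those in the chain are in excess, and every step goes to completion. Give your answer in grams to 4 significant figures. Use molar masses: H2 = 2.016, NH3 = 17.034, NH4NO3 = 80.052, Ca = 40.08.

380.7 g

n(Ca) = 285.9 / 40.08 = 7.1332 mol.
Reaction (1): Ca→H2 ratio 1:1 ⇒ n(H2) = 7.1332 mol.
Reaction (2): H2→NH3 ratio 3:2 ⇒ n(NH3) = 4.7555 mol.
Reaction (3): NH3→NH4NO3 ratio 1:1 ⇒ n(NH4NO3) = 4.7555 mol.
Mass of NH4NO3 = 4.7555 × 80.052 = 380.69 g.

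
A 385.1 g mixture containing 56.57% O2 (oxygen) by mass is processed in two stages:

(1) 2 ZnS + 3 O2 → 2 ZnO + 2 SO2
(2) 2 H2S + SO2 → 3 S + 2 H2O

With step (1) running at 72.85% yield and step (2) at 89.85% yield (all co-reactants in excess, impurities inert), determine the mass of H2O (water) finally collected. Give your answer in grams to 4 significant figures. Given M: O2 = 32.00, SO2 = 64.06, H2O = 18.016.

107.0 g

Pure O2 = 385.1 × 0.5657 = 217.85 g.
n(O2) = 217.85 / 32.00 = 6.8078 mol.
Step 1 (O2:SO2 = 3:2): theoretical n(SO2) = 4.5386 mol; at 72.85% yield, n(SO2) = 3.3063 mol.
Step 2 (SO2:H2O = 1:2): theoretical n(H2O) = 6.6127 mol, so theoretical mass = 6.6127 × 18.016 = 119.13 g.
At 89.85% yield, actual mass of H2O = 119.13 × 0.8985 = 107.04 g.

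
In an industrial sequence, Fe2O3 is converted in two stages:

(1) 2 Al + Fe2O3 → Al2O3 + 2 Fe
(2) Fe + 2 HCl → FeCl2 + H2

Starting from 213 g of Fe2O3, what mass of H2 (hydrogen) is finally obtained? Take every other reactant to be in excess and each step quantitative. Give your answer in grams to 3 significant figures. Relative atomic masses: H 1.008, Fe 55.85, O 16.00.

5.38 g

M(Fe2O3) = 2(55.85) + 3(16.00) = 159.70 g/mol.
M(H2) = 2(1.008) = 2.016 g/mol.
n(Fe2O3) = 213.0 / 159.70 = 1.334 mol.
Step 1 gives a 1:2 ratio of Fe2O3 to Fe, so n(Fe) = 2.668 mol.
In step 2 the Fe:H2 ratio is 1:1, so n(H2) = 2.668 mol.
Mass of H2 = 2.668 × 2.016 = 5.378 g.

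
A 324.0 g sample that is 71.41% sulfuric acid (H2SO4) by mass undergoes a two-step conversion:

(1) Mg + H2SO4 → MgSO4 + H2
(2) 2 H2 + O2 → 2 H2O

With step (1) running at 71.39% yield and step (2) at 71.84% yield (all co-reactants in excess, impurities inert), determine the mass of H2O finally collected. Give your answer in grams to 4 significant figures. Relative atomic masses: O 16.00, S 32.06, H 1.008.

Pure H2SO4 = 324.0 × 0.7141 = 231.37 g.
M(H2SO4) = 2(1.008) + 32.06 + 4(16.00) = 98.076 g/mol.
M(H2O) = 2(1.008) + 16.00 = 18.016 g/mol.
n(H2SO4) = 231.37 / 98.076 = 2.3591 mol.
Step 1 (H2SO4:H2 = 1:1): theoretical n(H2) = 2.3591 mol; at 71.39% yield, n(H2) = 1.6841 mol.
Step 2 (H2:H2O = 2:2): theoretical n(H2O) = 1.6841 mol, so theoretical mass = 1.6841 × 18.016 = 30.342 g.
At 71.84% yield, actual mass of H2O = 30.342 × 0.7184 = 21.797 g.

21.80 g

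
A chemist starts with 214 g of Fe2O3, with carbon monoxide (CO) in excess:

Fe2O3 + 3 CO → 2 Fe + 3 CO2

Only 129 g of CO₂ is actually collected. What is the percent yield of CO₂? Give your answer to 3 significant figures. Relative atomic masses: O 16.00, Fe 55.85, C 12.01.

72.9 %

M(Fe2O3) = 2(55.85) + 3(16.00) = 159.70 g/mol.
M(CO2) = 12.01 + 2(16.00) = 44.01 g/mol.
n(Fe2O3) = 214.0 g / 159.70 g/mol = 1.340 mol.
From the equation the Fe2O3:CO2 mole ratio is 1:3, so n(CO2) = 1.340 × 3/1 = 4.020 mol.
Mass of CO2 = 4.020 mol × 44.01 g/mol = 176.9 g.
This is the theoretical yield. Percent yield = 129 g / 176.9 g × 100% = 72.91%.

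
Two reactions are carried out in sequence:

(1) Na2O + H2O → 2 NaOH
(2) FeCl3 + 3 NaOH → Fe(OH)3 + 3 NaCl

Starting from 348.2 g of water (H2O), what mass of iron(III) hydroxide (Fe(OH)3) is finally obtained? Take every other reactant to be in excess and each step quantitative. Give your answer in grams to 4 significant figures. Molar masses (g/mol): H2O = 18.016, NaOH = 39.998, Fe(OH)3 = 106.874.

1377 g

n(H2O) = 348.20 / 18.016 = 19.327 mol.
Step 1 gives a 1:2 ratio of H2O to NaOH, so n(NaOH) = 38.655 mol.
In step 2 the NaOH:Fe(OH)3 ratio is 3:1, so n(Fe(OH)3) = 12.885 mol.
Mass of Fe(OH)3 = 12.885 × 106.874 = 1377.1 g.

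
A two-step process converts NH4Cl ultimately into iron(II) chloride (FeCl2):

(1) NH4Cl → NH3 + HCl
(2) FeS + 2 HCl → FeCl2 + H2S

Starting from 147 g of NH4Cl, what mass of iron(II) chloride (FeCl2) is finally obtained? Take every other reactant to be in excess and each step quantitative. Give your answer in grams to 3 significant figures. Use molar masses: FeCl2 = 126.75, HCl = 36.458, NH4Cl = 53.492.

174 g

n(NH4Cl) = 147.0 / 53.492 = 2.748 mol.
Step 1 gives a 1:1 ratio of NH4Cl to HCl, so n(HCl) = 2.748 mol.
In step 2 the HCl:FeCl2 ratio is 2:1, so n(FeCl2) = 1.374 mol.
Mass of FeCl2 = 1.374 × 126.75 = 174.2 g.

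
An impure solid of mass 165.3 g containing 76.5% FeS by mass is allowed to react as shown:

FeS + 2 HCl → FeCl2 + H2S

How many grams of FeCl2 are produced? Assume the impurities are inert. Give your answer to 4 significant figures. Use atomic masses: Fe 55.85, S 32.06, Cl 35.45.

182.3 g

Mass of pure FeS = 165.3 g × 0.765 = 126.45 g.
M(FeS) = 55.85 + 32.06 = 87.91 g/mol.
M(FeCl2) = 55.85 + 2(35.45) = 126.75 g/mol.
n(FeS) = 126.45 g / 87.91 g/mol = 1.4385 mol.
From the equation the FeS:FeCl2 mole ratio is 1:1, so n(FeCl2) = 1.4385 × 1/1 = 1.4385 mol.
Mass of FeCl2 = 1.4385 mol × 126.75 g/mol = 182.32 g.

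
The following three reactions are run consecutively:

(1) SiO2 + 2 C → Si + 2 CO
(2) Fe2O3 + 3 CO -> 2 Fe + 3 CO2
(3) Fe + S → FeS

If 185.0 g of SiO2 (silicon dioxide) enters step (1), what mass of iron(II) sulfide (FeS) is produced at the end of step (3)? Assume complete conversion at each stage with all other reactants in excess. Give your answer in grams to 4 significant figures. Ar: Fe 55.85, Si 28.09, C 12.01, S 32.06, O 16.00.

360.9 g

M(SiO2) = 28.09 + 2(16.00) = 60.09 g/mol.
M(FeS) = 55.85 + 32.06 = 87.91 g/mol.
n(SiO2) = 185.0 / 60.09 = 3.0787 mol.
Reaction (1): SiO2→CO ratio 1:2 ⇒ n(CO) = 6.1574 mol.
Reaction (2): CO→Fe ratio 3:2 ⇒ n(Fe) = 4.1050 mol.
Reaction (3): Fe→FeS ratio 1:1 ⇒ n(FeS) = 4.1050 mol.
Mass of FeS = 4.1050 × 87.91 = 360.87 g.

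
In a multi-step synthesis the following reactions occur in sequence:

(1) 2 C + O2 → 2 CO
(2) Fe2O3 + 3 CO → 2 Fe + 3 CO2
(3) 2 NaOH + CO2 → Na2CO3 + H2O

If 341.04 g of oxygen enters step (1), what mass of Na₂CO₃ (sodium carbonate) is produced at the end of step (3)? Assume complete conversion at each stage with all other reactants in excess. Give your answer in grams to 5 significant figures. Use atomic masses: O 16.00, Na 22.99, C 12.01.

M(O2) = 2(16.00) = 32.00 g/mol.
M(Na2CO3) = 2(22.99) + 12.01 + 3(16.00) = 105.99 g/mol.
n(O2) = 341.04 / 32.00 = 10.6575 mol.
Reaction (1): O2→CO ratio 1:2 ⇒ n(CO) = 21.3150 mol.
Reaction (2): CO→CO2 ratio 3:3 ⇒ n(CO2) = 21.3150 mol.
Reaction (3): CO2→Na2CO3 ratio 1:1 ⇒ n(Na2CO3) = 21.3150 mol.
Mass of Na2CO3 = 21.3150 × 105.99 = 2259.18 g.

2259.2 g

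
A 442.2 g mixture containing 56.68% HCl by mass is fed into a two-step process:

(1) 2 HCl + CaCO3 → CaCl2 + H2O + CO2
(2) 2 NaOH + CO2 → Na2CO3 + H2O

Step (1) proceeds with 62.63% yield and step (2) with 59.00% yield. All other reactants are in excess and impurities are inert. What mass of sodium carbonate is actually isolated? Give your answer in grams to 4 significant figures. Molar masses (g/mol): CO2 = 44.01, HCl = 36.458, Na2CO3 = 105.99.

Pure HCl = 442.2 × 0.5668 = 250.64 g.
n(HCl) = 250.64 / 36.458 = 6.8747 mol.
Step 1 (HCl:CO2 = 2:1): theoretical n(CO2) = 3.4374 mol; at 62.63% yield, n(CO2) = 2.1528 mol.
Step 2 (CO2:Na2CO3 = 1:1): theoretical n(Na2CO3) = 2.1528 mol, so theoretical mass = 2.1528 × 105.99 = 228.18 g.
At 59.00% yield, actual mass of Na2CO3 = 228.18 × 0.5900 = 134.62 g.

134.6 g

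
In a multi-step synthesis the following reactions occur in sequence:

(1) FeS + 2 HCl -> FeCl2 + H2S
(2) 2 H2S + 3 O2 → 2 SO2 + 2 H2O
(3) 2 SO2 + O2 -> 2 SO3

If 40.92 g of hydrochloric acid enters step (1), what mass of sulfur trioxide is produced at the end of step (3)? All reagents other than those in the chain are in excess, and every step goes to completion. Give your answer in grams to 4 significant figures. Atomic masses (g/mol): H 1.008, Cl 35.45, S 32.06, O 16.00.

M(HCl) = 1.008 + 35.45 = 36.458 g/mol.
M(SO3) = 32.06 + 3(16.00) = 80.06 g/mol.
n(HCl) = 40.92 / 36.458 = 1.1224 mol.
Reaction (1): HCl→H2S ratio 2:1 ⇒ n(H2S) = 0.56119 mol.
Reaction (2): H2S→SO2 ratio 2:2 ⇒ n(SO2) = 0.56119 mol.
Reaction (3): SO2→SO3 ratio 2:2 ⇒ n(SO3) = 0.56119 mol.
Mass of SO3 = 0.56119 × 80.06 = 44.929 g.

44.93 g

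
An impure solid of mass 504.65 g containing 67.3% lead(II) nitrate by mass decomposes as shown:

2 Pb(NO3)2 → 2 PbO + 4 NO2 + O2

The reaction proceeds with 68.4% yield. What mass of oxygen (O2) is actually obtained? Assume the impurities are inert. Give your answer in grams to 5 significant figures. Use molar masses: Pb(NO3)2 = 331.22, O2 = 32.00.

11.222 g

Pure Pb(NO3)2 available = 504.65 g × 0.673 = 339.629 g.
n(Pb(NO3)2) = 339.629 g / 331.22 g/mol = 1.02539 mol.
From the equation the Pb(NO3)2:O2 mole ratio is 2:1, so n(O2) = 1.02539 × 1/2 = 0.512695 mol.
Mass of O2 = 0.512695 mol × 32.00 g/mol = 16.4062 g.
Actual mass collected = 16.4062 g × 0.684 = 11.2219 g.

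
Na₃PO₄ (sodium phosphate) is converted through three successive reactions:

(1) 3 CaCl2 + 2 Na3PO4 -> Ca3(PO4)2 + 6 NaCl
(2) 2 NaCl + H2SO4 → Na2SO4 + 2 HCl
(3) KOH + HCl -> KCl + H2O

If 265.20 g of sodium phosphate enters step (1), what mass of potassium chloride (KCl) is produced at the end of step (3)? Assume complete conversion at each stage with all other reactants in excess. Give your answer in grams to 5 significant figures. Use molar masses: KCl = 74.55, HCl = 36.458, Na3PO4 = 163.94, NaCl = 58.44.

n(Na3PO4) = 265.20 / 163.94 = 1.61766 mol.
Reaction (1): Na3PO4→NaCl ratio 2:6 ⇒ n(NaCl) = 4.85299 mol.
Reaction (2): NaCl→HCl ratio 2:2 ⇒ n(HCl) = 4.85299 mol.
Reaction (3): HCl→KCl ratio 1:1 ⇒ n(KCl) = 4.85299 mol.
Mass of KCl = 4.85299 × 74.55 = 361.791 g.

361.79 g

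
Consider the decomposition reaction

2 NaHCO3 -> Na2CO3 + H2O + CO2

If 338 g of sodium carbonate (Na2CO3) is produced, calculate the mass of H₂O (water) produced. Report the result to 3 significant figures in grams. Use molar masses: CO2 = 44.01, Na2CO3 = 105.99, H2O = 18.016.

n(Na2CO3) = 338.0 g / 105.99 g/mol = 3.189 mol.
From the equation the Na2CO3:H2O mole ratio is 1:1, so n(H2O) = 3.189 × 1/1 = 3.189 mol.
Mass of H2O = 3.189 mol × 18.016 g/mol = 57.45 g.

57.5 g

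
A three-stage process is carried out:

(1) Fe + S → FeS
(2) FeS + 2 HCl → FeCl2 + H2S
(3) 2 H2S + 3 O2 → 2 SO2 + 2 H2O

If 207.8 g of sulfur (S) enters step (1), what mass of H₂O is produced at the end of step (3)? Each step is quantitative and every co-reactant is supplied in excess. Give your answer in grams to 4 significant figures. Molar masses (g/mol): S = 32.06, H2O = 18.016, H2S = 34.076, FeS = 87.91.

116.8 g

n(S) = 207.8 / 32.06 = 6.4816 mol.
Reaction (1): S→FeS ratio 1:1 ⇒ n(FeS) = 6.4816 mol.
Reaction (2): FeS→H2S ratio 1:1 ⇒ n(H2S) = 6.4816 mol.
Reaction (3): H2S→H2O ratio 2:2 ⇒ n(H2O) = 6.4816 mol.
Mass of H2O = 6.4816 × 18.016 = 116.77 g.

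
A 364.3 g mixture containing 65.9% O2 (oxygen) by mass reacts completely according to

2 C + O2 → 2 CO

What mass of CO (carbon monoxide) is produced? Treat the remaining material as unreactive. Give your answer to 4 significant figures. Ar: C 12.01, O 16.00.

Mass of pure O2 = 364.3 g × 0.659 = 240.07 g.
M(O2) = 2(16.00) = 32.00 g/mol.
M(CO) = 12.01 + 16.00 = 28.01 g/mol.
n(O2) = 240.07 g / 32.00 g/mol = 7.5023 mol.
From the equation the O2:CO mole ratio is 1:2, so n(CO) = 7.5023 × 2/1 = 15.005 mol.
Mass of CO = 15.005 mol × 28.01 g/mol = 420.28 g.

420.3 g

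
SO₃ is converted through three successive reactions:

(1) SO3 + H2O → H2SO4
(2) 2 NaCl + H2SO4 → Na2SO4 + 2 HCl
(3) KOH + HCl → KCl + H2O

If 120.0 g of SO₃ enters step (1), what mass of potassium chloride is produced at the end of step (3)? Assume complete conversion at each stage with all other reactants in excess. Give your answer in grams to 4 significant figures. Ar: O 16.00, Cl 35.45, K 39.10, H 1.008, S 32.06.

M(SO3) = 32.06 + 3(16.00) = 80.06 g/mol.
M(KCl) = 39.10 + 35.45 = 74.55 g/mol.
n(SO3) = 120.0 / 80.06 = 1.4989 mol.
Reaction (1): SO3→H2SO4 ratio 1:1 ⇒ n(H2SO4) = 1.4989 mol.
Reaction (2): H2SO4→HCl ratio 1:2 ⇒ n(HCl) = 2.9978 mol.
Reaction (3): HCl→KCl ratio 1:1 ⇒ n(KCl) = 2.9978 mol.
Mass of KCl = 2.9978 × 74.55 = 223.48 g.

223.5 g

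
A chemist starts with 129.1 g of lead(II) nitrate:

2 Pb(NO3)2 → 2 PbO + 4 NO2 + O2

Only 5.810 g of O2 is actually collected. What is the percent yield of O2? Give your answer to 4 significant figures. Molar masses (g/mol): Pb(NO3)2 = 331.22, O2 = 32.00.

93.16 %

n(Pb(NO3)2) = 129.10 g / 331.22 g/mol = 0.38977 mol.
From the equation the Pb(NO3)2:O2 mole ratio is 2:1, so n(O2) = 0.38977 × 1/2 = 0.19489 mol.
Mass of O2 = 0.19489 mol × 32.00 g/mol = 6.2363 g.
This is the theoretical yield. Percent yield = 5.810 g / 6.2363 g × 100% = 93.164%.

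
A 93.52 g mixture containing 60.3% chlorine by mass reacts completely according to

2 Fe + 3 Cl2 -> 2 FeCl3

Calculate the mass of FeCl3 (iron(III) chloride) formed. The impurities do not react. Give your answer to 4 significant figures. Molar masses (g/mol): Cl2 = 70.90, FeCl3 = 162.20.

86.01 g

Mass of pure Cl2 = 93.52 g × 0.603 = 56.393 g.
n(Cl2) = 56.393 g / 70.90 g/mol = 0.79538 mol.
From the equation the Cl2:FeCl3 mole ratio is 3:2, so n(FeCl3) = 0.79538 × 2/3 = 0.53025 mol.
Mass of FeCl3 = 0.53025 mol × 162.20 g/mol = 86.007 g.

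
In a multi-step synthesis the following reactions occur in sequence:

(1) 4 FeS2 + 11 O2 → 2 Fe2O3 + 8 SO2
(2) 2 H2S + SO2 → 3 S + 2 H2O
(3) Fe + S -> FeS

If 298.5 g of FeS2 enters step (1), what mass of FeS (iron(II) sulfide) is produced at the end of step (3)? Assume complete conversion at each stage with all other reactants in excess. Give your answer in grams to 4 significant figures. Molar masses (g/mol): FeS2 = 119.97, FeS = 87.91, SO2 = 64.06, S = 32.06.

n(FeS2) = 298.5 / 119.97 = 2.4881 mol.
Reaction (1): FeS2→SO2 ratio 4:8 ⇒ n(SO2) = 4.9762 mol.
Reaction (2): SO2→S ratio 1:3 ⇒ n(S) = 14.929 mol.
Reaction (3): S→FeS ratio 1:1 ⇒ n(FeS) = 14.929 mol.
Mass of FeS = 14.929 × 87.91 = 1312.4 g.

1312 g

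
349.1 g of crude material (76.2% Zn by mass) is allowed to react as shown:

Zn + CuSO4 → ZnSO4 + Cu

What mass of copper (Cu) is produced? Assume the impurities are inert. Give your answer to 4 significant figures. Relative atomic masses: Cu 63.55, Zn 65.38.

258.6 g

Mass of pure Zn = 349.1 g × 0.762 = 266.01 g.
M(Zn) = 65.38 g/mol.
M(Cu) = 63.55 g/mol.
n(Zn) = 266.01 g / 65.38 g/mol = 4.0687 mol.
From the equation the Zn:Cu mole ratio is 1:1, so n(Cu) = 4.0687 × 1/1 = 4.0687 mol.
Mass of Cu = 4.0687 mol × 63.55 g/mol = 258.57 g.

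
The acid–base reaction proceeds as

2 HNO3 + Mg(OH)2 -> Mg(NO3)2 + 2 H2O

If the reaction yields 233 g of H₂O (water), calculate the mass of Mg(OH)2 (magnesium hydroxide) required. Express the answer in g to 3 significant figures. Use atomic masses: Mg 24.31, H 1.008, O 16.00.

M(H2O) = 2(1.008) + 16.00 = 18.016 g/mol.
M(Mg(OH)2) = 24.31 + 2(16.00) + 2(1.008) = 58.326 g/mol.
n(H2O) = 233.0 g / 18.016 g/mol = 12.93 mol.
From the equation the H2O:Mg(OH)2 mole ratio is 2:1, so n(Mg(OH)2) = 12.93 × 1/2 = 6.466 mol.
Mass of Mg(OH)2 = 6.466 mol × 58.326 g/mol = 377.2 g.

377 g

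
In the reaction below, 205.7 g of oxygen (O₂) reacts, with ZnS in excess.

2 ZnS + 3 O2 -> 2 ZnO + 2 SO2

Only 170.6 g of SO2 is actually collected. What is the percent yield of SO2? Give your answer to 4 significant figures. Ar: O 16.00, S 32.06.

62.14 %

M(O2) = 2(16.00) = 32.00 g/mol.
M(SO2) = 32.06 + 2(16.00) = 64.06 g/mol.
n(O2) = 205.70 g / 32.00 g/mol = 6.4281 mol.
From the equation the O2:SO2 mole ratio is 3:2, so n(SO2) = 6.4281 × 2/3 = 4.2854 mol.
Mass of SO2 = 4.2854 mol × 64.06 g/mol = 274.52 g.
This is the theoretical yield. Percent yield = 170.6 g / 274.52 g × 100% = 62.144%.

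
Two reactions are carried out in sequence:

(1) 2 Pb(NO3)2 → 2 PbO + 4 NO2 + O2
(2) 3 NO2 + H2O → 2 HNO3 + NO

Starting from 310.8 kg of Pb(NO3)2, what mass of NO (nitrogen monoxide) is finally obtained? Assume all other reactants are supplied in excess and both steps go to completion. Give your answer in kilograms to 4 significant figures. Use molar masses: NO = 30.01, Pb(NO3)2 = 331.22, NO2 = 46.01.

18.77 kg

310.8 kg = 310800 g.
n(Pb(NO3)2) = 310800 / 331.22 = 938.35 mol.
Step 1 gives a 2:4 ratio of Pb(NO3)2 to NO2, so n(NO2) = 1876.7 mol.
In step 2 the NO2:NO ratio is 3:1, so n(NO) = 625.57 mol.
Mass of NO = 625.57 × 30.01 = 18773 g = 18.77 kg.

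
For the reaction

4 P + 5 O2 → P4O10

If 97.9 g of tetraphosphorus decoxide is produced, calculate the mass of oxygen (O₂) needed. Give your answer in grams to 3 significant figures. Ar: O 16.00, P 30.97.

M(P4O10) = 4(30.97) + 10(16.00) = 283.88 g/mol.
M(O2) = 2(16.00) = 32.00 g/mol.
n(P4O10) = 97.90 g / 283.88 g/mol = 0.3449 mol.
From the equation the P4O10:O2 mole ratio is 1:5, so n(O2) = 0.3449 × 5/1 = 1.724 mol.
Mass of O2 = 1.724 mol × 32.00 g/mol = 55.18 g.

55.2 g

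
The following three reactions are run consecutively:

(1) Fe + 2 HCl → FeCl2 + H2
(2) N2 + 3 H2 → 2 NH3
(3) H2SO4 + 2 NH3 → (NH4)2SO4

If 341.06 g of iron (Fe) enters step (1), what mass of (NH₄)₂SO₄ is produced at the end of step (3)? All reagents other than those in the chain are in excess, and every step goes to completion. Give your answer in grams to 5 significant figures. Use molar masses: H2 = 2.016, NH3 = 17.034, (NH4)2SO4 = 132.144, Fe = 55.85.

268.99 g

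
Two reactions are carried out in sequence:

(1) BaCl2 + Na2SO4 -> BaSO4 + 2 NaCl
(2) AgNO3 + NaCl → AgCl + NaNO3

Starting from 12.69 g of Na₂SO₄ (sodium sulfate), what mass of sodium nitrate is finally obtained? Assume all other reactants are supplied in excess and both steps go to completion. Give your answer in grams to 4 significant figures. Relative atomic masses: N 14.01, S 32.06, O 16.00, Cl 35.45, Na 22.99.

15.19 g

M(Na2SO4) = 2(22.99) + 32.06 + 4(16.00) = 142.04 g/mol.
M(NaNO3) = 22.99 + 14.01 + 3(16.00) = 85.00 g/mol.
n(Na2SO4) = 12.690 / 142.04 = 0.089341 mol.
Step 1 gives a 1:2 ratio of Na2SO4 to NaCl, so n(NaCl) = 0.17868 mol.
In step 2 the NaCl:NaNO3 ratio is 1:1, so n(NaNO3) = 0.17868 mol.
Mass of NaNO3 = 0.17868 × 85.00 = 15.188 g.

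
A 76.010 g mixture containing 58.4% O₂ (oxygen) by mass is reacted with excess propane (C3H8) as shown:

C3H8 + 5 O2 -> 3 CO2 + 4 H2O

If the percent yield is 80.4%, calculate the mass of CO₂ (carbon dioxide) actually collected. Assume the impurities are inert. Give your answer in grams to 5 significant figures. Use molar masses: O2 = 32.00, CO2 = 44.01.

29.450 g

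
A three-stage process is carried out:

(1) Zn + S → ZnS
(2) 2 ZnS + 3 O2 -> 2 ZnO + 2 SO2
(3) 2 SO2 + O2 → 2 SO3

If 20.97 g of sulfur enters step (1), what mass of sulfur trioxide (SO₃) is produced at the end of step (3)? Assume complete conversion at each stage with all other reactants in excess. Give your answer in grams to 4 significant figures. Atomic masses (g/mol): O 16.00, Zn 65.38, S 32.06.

52.37 g

M(S) = 32.06 g/mol.
M(SO3) = 32.06 + 3(16.00) = 80.06 g/mol.
n(S) = 20.97 / 32.06 = 0.65409 mol.
Reaction (1): S→ZnS ratio 1:1 ⇒ n(ZnS) = 0.65409 mol.
Reaction (2): ZnS→SO2 ratio 2:2 ⇒ n(SO2) = 0.65409 mol.
Reaction (3): SO2→SO3 ratio 2:2 ⇒ n(SO3) = 0.65409 mol.
Mass of SO3 = 0.65409 × 80.06 = 52.366 g.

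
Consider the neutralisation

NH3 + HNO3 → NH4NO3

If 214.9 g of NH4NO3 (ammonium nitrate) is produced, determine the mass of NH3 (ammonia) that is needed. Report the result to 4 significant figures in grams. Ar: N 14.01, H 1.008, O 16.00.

45.73 g

M(NH4NO3) = 2(14.01) + 4(1.008) + 3(16.00) = 80.052 g/mol.
M(NH3) = 14.01 + 3(1.008) = 17.034 g/mol.
n(NH4NO3) = 214.90 g / 80.052 g/mol = 2.6845 mol.
From the equation the NH4NO3:NH3 mole ratio is 1:1, so n(NH3) = 2.6845 × 1/1 = 2.6845 mol.
Mass of NH3 = 2.6845 mol × 17.034 g/mol = 45.728 g.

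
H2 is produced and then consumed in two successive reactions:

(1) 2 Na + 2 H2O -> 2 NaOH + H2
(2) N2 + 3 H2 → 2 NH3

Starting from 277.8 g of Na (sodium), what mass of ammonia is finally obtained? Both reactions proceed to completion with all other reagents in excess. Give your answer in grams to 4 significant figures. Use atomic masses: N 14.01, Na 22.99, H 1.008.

68.61 g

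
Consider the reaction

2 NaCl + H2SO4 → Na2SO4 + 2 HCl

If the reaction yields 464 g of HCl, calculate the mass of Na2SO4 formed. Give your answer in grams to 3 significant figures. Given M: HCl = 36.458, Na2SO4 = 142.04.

904 g

n(HCl) = 464.0 g / 36.458 g/mol = 12.73 mol.
From the equation the HCl:Na2SO4 mole ratio is 2:1, so n(Na2SO4) = 12.73 × 1/2 = 6.363 mol.
Mass of Na2SO4 = 6.363 mol × 142.04 g/mol = 903.9 g.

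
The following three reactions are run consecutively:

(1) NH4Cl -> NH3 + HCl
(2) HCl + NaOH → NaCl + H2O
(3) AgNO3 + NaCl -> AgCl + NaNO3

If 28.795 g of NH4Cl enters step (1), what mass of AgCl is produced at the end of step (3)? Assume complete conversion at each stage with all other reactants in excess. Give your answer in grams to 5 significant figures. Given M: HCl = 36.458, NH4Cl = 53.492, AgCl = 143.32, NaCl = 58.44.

n(NH4Cl) = 28.795 / 53.492 = 0.538305 mol.
Reaction (1): NH4Cl→HCl ratio 1:1 ⇒ n(HCl) = 0.538305 mol.
Reaction (2): HCl→NaCl ratio 1:1 ⇒ n(NaCl) = 0.538305 mol.
Reaction (3): NaCl→AgCl ratio 1:1 ⇒ n(AgCl) = 0.538305 mol.
Mass of AgCl = 0.538305 × 143.32 = 77.1498 g.

77.150 g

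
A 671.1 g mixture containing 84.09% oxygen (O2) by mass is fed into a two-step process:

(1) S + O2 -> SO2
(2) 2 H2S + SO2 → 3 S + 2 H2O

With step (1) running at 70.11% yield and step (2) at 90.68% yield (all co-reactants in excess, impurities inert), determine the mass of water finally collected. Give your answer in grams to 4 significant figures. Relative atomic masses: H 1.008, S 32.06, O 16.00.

404.0 g

Pure O2 = 671.1 × 0.8409 = 564.33 g.
M(O2) = 2(16.00) = 32.00 g/mol.
M(H2O) = 2(1.008) + 16.00 = 18.016 g/mol.
n(O2) = 564.33 / 32.00 = 17.635 mol.
Step 1 (O2:SO2 = 1:1): theoretical n(SO2) = 17.635 mol; at 70.11% yield, n(SO2) = 12.364 mol.
Step 2 (SO2:H2O = 1:2): theoretical n(H2O) = 24.728 mol, so theoretical mass = 24.728 × 18.016 = 445.50 g.
At 90.68% yield, actual mass of H2O = 445.50 × 0.9068 = 403.98 g.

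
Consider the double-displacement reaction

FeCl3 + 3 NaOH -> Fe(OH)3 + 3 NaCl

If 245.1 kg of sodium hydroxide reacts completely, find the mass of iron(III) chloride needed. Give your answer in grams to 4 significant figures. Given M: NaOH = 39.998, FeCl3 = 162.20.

Convert: 245.1 kg = 245100 g.
n(NaOH) = 245100 g / 39.998 g/mol = 6127.8 mol.
From the equation the NaOH:FeCl3 mole ratio is 3:1, so n(FeCl3) = 6127.8 × 1/3 = 2042.6 mol.
Mass of FeCl3 = 2042.6 mol × 162.20 g/mol = 331310 g.

331300 g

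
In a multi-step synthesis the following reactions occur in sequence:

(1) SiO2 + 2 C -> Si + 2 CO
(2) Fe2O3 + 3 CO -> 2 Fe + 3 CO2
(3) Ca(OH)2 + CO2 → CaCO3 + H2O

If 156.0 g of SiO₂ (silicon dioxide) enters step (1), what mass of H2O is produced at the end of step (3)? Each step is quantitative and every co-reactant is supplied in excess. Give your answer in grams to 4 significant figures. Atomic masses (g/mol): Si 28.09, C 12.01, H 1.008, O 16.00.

M(SiO2) = 28.09 + 2(16.00) = 60.09 g/mol.
M(H2O) = 2(1.008) + 16.00 = 18.016 g/mol.
n(SiO2) = 156.0 / 60.09 = 2.5961 mol.
Reaction (1): SiO2→CO ratio 1:2 ⇒ n(CO) = 5.1922 mol.
Reaction (2): CO→CO2 ratio 3:3 ⇒ n(CO2) = 5.1922 mol.
Reaction (3): CO2→H2O ratio 1:1 ⇒ n(H2O) = 5.1922 mol.
Mass of H2O = 5.1922 × 18.016 = 93.543 g.

93.54 g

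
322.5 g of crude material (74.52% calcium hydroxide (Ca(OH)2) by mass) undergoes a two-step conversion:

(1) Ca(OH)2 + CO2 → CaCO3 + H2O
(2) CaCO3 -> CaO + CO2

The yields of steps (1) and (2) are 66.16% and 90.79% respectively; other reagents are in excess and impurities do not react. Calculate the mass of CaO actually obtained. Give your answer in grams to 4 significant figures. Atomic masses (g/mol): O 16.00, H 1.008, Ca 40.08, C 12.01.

109.3 g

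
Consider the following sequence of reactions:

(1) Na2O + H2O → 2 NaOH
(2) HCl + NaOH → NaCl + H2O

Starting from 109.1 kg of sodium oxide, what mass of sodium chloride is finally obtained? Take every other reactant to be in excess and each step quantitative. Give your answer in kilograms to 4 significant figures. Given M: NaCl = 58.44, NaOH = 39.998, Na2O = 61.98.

205.7 kg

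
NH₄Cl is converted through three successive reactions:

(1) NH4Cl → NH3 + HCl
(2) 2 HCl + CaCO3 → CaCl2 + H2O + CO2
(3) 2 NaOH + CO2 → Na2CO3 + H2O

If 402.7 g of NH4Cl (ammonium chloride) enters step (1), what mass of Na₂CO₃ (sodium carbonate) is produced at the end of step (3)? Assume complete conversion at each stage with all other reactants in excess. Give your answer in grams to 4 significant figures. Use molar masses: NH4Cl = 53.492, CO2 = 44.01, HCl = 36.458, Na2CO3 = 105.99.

399.0 g

n(NH4Cl) = 402.7 / 53.492 = 7.5282 mol.
Reaction (1): NH4Cl→HCl ratio 1:1 ⇒ n(HCl) = 7.5282 mol.
Reaction (2): HCl→CO2 ratio 2:1 ⇒ n(CO2) = 3.7641 mol.
Reaction (3): CO2→Na2CO3 ratio 1:1 ⇒ n(Na2CO3) = 3.7641 mol.
Mass of Na2CO3 = 3.7641 × 105.99 = 398.96 g.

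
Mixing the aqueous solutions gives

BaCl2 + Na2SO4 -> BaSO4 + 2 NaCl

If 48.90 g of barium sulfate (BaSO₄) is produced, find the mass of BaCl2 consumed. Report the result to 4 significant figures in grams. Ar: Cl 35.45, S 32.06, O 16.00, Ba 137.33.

43.63 g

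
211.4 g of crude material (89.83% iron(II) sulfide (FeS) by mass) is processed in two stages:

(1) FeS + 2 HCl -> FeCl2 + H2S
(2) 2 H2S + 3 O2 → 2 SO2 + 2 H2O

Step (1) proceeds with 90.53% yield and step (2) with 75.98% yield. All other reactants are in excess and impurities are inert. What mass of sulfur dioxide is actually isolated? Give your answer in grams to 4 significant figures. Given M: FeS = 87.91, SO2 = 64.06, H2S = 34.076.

Pure FeS = 211.4 × 0.8983 = 189.90 g.
n(FeS) = 189.90 / 87.91 = 2.1602 mol.
Step 1 (FeS:H2S = 1:1): theoretical n(H2S) = 2.1602 mol; at 90.53% yield, n(H2S) = 1.9556 mol.
Step 2 (H2S:SO2 = 2:2): theoretical n(SO2) = 1.9556 mol, so theoretical mass = 1.9556 × 64.06 = 125.28 g.
At 75.98% yield, actual mass of SO2 = 125.28 × 0.7598 = 95.185 g.

95.18 g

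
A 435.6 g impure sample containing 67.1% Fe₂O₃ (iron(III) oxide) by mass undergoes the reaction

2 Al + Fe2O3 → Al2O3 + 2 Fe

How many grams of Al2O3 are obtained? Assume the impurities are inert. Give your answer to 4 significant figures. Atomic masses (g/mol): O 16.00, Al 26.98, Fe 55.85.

Mass of pure Fe2O3 = 435.6 g × 0.671 = 292.29 g.
M(Fe2O3) = 2(55.85) + 3(16.00) = 159.70 g/mol.
M(Al2O3) = 2(26.98) + 3(16.00) = 101.96 g/mol.
n(Fe2O3) = 292.29 g / 159.70 g/mol = 1.8302 mol.
From the equation the Fe2O3:Al2O3 mole ratio is 1:1, so n(Al2O3) = 1.8302 × 1/1 = 1.8302 mol.
Mass of Al2O3 = 1.8302 mol × 101.96 g/mol = 186.61 g.

186.6 g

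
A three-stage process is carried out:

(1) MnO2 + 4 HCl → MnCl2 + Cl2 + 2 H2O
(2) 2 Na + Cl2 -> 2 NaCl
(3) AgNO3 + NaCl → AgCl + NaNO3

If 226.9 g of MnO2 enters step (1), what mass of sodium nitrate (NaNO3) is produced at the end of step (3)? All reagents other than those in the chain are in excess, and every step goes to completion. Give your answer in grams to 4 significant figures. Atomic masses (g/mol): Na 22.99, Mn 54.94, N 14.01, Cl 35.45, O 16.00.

M(MnO2) = 54.94 + 2(16.00) = 86.94 g/mol.
M(NaNO3) = 22.99 + 14.01 + 3(16.00) = 85.00 g/mol.
n(MnO2) = 226.9 / 86.94 = 2.6098 mol.
Reaction (1): MnO2→Cl2 ratio 1:1 ⇒ n(Cl2) = 2.6098 mol.
Reaction (2): Cl2→NaCl ratio 1:2 ⇒ n(NaCl) = 5.2197 mol.
Reaction (3): NaCl→NaNO3 ratio 1:1 ⇒ n(NaNO3) = 5.2197 mol.
Mass of NaNO3 = 5.2197 × 85.00 = 443.67 g.

443.7 g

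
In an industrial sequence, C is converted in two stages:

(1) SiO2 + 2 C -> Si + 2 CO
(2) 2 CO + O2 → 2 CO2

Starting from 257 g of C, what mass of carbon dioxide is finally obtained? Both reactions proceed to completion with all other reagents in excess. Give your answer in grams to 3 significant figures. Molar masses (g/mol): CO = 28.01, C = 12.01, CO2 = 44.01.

n(C) = 257.0 / 12.01 = 21.40 mol.
Step 1 gives a 2:2 ratio of C to CO, so n(CO) = 21.40 mol.
In step 2 the CO:CO2 ratio is 2:2, so n(CO2) = 21.40 mol.
Mass of CO2 = 21.40 × 44.01 = 941.8 g.

942 g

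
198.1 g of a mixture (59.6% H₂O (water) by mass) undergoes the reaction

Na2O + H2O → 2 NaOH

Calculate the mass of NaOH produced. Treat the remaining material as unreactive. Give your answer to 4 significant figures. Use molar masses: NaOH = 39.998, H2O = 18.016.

Mass of pure H2O = 198.1 g × 0.596 = 118.07 g.
n(H2O) = 118.07 g / 18.016 g/mol = 6.5535 mol.
From the equation the H2O:NaOH mole ratio is 1:2, so n(NaOH) = 6.5535 × 2/1 = 13.107 mol.
Mass of NaOH = 13.107 mol × 39.998 g/mol = 524.25 g.

524.3 g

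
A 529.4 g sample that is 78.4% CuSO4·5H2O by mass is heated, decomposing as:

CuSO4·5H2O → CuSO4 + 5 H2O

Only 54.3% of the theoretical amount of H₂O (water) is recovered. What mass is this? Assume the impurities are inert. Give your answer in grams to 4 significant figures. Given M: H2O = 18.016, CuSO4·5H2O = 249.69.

81.31 g

Pure CuSO4·5H2O available = 529.4 g × 0.784 = 415.05 g.
n(CuSO4·5H2O) = 415.05 g / 249.69 g/mol = 1.6623 mol.
From the equation the CuSO4·5H2O:H2O mole ratio is 1:5, so n(H2O) = 1.6623 × 5/1 = 8.3113 mol.
Mass of H2O = 8.3113 mol × 18.016 g/mol = 149.74 g.
Actual mass collected = 149.74 g × 0.543 = 81.307 g.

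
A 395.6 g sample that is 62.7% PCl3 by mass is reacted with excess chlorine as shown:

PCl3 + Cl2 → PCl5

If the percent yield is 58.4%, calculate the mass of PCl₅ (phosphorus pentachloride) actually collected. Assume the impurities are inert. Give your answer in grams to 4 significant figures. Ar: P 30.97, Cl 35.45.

219.6 g

Pure PCl3 available = 395.6 g × 0.627 = 248.04 g.
M(PCl3) = 30.97 + 3(35.45) = 137.32 g/mol.
M(PCl5) = 30.97 + 5(35.45) = 208.22 g/mol.
n(PCl3) = 248.04 g / 137.32 g/mol = 1.8063 mol.
From the equation the PCl3:PCl5 mole ratio is 1:1, so n(PCl5) = 1.8063 × 1/1 = 1.8063 mol.
Mass of PCl5 = 1.8063 mol × 208.22 g/mol = 376.11 g.
Actual mass collected = 376.11 g × 0.584 = 219.65 g.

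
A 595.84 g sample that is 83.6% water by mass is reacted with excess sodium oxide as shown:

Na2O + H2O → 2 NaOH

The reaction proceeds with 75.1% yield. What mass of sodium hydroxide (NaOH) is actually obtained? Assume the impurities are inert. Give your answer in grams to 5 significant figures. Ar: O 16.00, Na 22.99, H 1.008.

1661.1 g

Pure H2O available = 595.84 g × 0.836 = 498.122 g.
M(H2O) = 2(1.008) + 16.00 = 18.016 g/mol.
M(NaOH) = 22.99 + 16.00 + 1.008 = 39.998 g/mol.
n(H2O) = 498.122 g / 18.016 g/mol = 27.6489 mol.
From the equation the H2O:NaOH mole ratio is 1:2, so n(NaOH) = 27.6489 × 2/1 = 55.2978 mol.
Mass of NaOH = 55.2978 mol × 39.998 g/mol = 2211.80 g.
Actual mass collected = 2211.80 g × 0.751 = 1661.06 g.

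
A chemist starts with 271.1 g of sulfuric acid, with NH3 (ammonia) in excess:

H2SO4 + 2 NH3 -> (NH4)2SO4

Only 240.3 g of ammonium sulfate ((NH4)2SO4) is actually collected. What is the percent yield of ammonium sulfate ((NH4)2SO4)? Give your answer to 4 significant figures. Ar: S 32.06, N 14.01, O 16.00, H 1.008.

M(H2SO4) = 2(1.008) + 32.06 + 4(16.00) = 98.076 g/mol.
M((NH4)2SO4) = 2(14.01) + 8(1.008) + 32.06 + 4(16.00) = 132.144 g/mol.
n(H2SO4) = 271.10 g / 98.076 g/mol = 2.7642 mol.
From the equation the H2SO4:(NH4)2SO4 mole ratio is 1:1, so n((NH4)2SO4) = 2.7642 × 1/1 = 2.7642 mol.
Mass of (NH4)2SO4 = 2.7642 mol × 132.144 g/mol = 365.27 g.
This is the theoretical yield. Percent yield = 240.3 g / 365.27 g × 100% = 65.787%.

65.79 %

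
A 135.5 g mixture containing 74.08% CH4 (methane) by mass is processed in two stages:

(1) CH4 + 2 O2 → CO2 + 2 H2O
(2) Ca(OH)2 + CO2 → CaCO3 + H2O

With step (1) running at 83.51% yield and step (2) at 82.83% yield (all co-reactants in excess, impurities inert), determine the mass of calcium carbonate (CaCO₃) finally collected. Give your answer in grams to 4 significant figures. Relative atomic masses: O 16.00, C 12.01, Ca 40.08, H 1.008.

433.2 g

Pure CH4 = 135.5 × 0.7408 = 100.38 g.
M(CH4) = 12.01 + 4(1.008) = 16.042 g/mol.
M(CaCO3) = 40.08 + 12.01 + 3(16.00) = 100.09 g/mol.
n(CH4) = 100.38 / 16.042 = 6.2572 mol.
Step 1 (CH4:CO2 = 1:1): theoretical n(CO2) = 6.2572 mol; at 83.51% yield, n(CO2) = 5.2254 mol.
Step 2 (CO2:CaCO3 = 1:1): theoretical n(CaCO3) = 5.2254 mol, so theoretical mass = 5.2254 × 100.09 = 523.01 g.
At 82.83% yield, actual mass of CaCO3 = 523.01 × 0.8283 = 433.21 g.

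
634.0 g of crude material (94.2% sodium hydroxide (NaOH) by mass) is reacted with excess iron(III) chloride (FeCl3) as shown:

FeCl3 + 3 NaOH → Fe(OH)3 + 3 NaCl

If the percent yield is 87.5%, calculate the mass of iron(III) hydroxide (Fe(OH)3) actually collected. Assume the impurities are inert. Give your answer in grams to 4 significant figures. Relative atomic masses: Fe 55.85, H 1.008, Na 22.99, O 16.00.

465.4 g

Pure NaOH available = 634.0 g × 0.942 = 597.23 g.
M(NaOH) = 22.99 + 16.00 + 1.008 = 39.998 g/mol.
M(Fe(OH)3) = 55.85 + 3(16.00) + 3(1.008) = 106.874 g/mol.
n(NaOH) = 597.23 g / 39.998 g/mol = 14.931 mol.
From the equation the NaOH:Fe(OH)3 mole ratio is 3:1, so n(Fe(OH)3) = 14.931 × 1/3 = 4.9771 mol.
Mass of Fe(OH)3 = 4.9771 mol × 106.874 g/mol = 531.93 g.
Actual mass collected = 531.93 g × 0.875 = 465.44 g.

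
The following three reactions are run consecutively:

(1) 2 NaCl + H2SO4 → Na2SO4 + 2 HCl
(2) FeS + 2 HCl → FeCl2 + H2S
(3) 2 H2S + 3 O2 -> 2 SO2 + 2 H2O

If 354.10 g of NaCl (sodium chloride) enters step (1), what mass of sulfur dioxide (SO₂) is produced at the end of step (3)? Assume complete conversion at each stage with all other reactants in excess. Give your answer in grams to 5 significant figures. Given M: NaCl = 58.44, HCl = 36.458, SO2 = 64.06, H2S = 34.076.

n(NaCl) = 354.10 / 58.44 = 6.05921 mol.
Reaction (1): NaCl→HCl ratio 2:2 ⇒ n(HCl) = 6.05921 mol.
Reaction (2): HCl→H2S ratio 2:1 ⇒ n(H2S) = 3.02960 mol.
Reaction (3): H2S→SO2 ratio 2:2 ⇒ n(SO2) = 3.02960 mol.
Mass of SO2 = 3.02960 × 64.06 = 194.076 g.

194.08 g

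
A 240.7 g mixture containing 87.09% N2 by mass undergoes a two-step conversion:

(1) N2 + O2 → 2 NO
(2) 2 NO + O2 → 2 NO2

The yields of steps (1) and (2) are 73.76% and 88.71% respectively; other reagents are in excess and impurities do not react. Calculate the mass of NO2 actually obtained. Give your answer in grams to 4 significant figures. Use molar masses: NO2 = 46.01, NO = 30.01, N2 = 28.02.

450.5 g

Pure N2 = 240.7 × 0.8709 = 209.63 g.
n(N2) = 209.63 / 28.02 = 7.4813 mol.
Step 1 (N2:NO = 1:2): theoretical n(NO) = 14.963 mol; at 73.76% yield, n(NO) = 11.036 mol.
Step 2 (NO:NO2 = 2:2): theoretical n(NO2) = 11.036 mol, so theoretical mass = 11.036 × 46.01 = 507.78 g.
At 88.71% yield, actual mass of NO2 = 507.78 × 0.8871 = 450.46 g.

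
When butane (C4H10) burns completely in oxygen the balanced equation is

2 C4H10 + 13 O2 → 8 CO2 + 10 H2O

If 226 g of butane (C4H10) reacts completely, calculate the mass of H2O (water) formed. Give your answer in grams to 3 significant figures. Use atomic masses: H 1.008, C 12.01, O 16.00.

350 g

M(C4H10) = 4(12.01) + 10(1.008) = 58.12 g/mol.
M(H2O) = 2(1.008) + 16.00 = 18.016 g/mol.
n(C4H10) = 226.0 g / 58.12 g/mol = 3.889 mol.
From the equation the C4H10:H2O mole ratio is 2:10, so n(H2O) = 3.889 × 10/2 = 19.44 mol.
Mass of H2O = 19.44 mol × 18.016 g/mol = 350.3 g.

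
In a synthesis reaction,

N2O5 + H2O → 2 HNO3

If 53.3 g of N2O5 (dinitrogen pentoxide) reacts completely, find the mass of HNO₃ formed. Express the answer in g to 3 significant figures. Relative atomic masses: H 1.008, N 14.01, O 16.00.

62.2 g

M(N2O5) = 2(14.01) + 5(16.00) = 108.02 g/mol.
M(HNO3) = 1.008 + 14.01 + 3(16.00) = 63.018 g/mol.
n(N2O5) = 53.30 g / 108.02 g/mol = 0.4934 mol.
From the equation the N2O5:HNO3 mole ratio is 1:2, so n(HNO3) = 0.4934 × 2/1 = 0.9869 mol.
Mass of HNO3 = 0.9869 mol × 63.018 g/mol = 62.19 g.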